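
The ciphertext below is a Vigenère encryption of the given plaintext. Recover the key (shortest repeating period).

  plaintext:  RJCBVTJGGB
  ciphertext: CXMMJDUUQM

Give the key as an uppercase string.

  i= 0: C-R = 11 → L
  i= 1: X-J = 14 → O
  i= 2: M-C = 10 → K
  i= 3: M-B = 11 → L
  i= 4: J-V = 14 → O
  i= 5: D-T = 10 → K
  i= 6: U-J = 11 → L
  i= 7: U-G = 14 → O
  i= 8: Q-G = 10 → K
  i= 9: M-B = 11 → L
  shifts repeat with period 3: LOK

LOK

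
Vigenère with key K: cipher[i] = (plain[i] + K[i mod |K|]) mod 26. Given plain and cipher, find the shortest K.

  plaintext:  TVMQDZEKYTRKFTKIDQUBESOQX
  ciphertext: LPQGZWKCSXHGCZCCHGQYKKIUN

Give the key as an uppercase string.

SUEQWXG

  i= 0: L-T = 18 → S
  i= 1: P-V = 20 → U
  i= 2: Q-M =  4 → E
  i= 3: G-Q = 16 → Q
  i= 4: Z-D = 22 → W
  i= 5: W-Z = 23 → X
  i= 6: K-E =  6 → G
  i= 7: C-K = 18 → S
  i= 8: S-Y = 20 → U
  i= 9: X-T =  4 → E
  i=10: H-R = 16 → Q
  i=11: G-K = 22 → W
  i=12: C-F = 23 → X
  i=13: Z-T =  6 → G
  i=14: C-K = 18 → S
  i=15: C-I = 20 → U
  i=16: H-D =  4 → E
  i=17: G-Q = 16 → Q
  i=18: Q-U = 22 → W
  i=19: Y-B = 23 → X
  i=20: K-E =  6 → G
  i=21: K-S = 18 → S
  i=22: I-O = 20 → U
  i=23: U-Q =  4 → E
  i=24: N-X = 16 → Q
  shifts repeat with period 7: SUEQWXG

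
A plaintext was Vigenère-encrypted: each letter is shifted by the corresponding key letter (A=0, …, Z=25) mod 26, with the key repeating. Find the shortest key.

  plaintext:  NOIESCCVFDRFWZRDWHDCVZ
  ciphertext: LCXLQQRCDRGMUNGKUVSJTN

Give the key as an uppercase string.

  i= 0: L-N = 24 → Y
  i= 1: C-O = 14 → O
  i= 2: X-I = 15 → P
  i= 3: L-E =  7 → H
  i= 4: Q-S = 24 → Y
  i= 5: Q-C = 14 → O
  i= 6: R-C = 15 → P
  i= 7: C-V =  7 → H
  i= 8: D-F = 24 → Y
  i= 9: R-D = 14 → O
  i=10: G-R = 15 → P
  i=11: M-F =  7 → H
  i=12: U-W = 24 → Y
  i=13: N-Z = 14 → O
  i=14: G-R = 15 → P
  i=15: K-D =  7 → H
  i=16: U-W = 24 → Y
  i=17: V-H = 14 → O
  i=18: S-D = 15 → P
  i=19: J-C =  7 → H
  i=20: T-V = 24 → Y
  i=21: N-Z = 14 → O
  shifts repeat with period 4: YOPH

YOPH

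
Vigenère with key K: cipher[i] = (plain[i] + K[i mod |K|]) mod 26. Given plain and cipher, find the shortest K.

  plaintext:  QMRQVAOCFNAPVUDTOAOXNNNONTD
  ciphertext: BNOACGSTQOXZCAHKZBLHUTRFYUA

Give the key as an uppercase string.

  i= 0: B-Q = 11 → L
  i= 1: N-M =  1 → B
  i= 2: O-R = 23 → X
  i= 3: A-Q = 10 → K
  i= 4: C-V =  7 → H
  i= 5: G-A =  6 → G
  i= 6: S-O =  4 → E
  i= 7: T-C = 17 → R
  i= 8: Q-F = 11 → L
  i= 9: O-N =  1 → B
  i=10: X-A = 23 → X
  i=11: Z-P = 10 → K
  i=12: C-V =  7 → H
  i=13: A-U =  6 → G
  i=14: H-D =  4 → E
  i=15: K-T = 17 → R
  i=16: Z-O = 11 → L
  i=17: B-A =  1 → B
  i=18: L-O = 23 → X
  i=19: H-X = 10 → K
  i=20: U-N =  7 → H
  i=21: T-N =  6 → G
  i=22: R-N =  4 → E
  i=23: F-O = 17 → R
  i=24: Y-N = 11 → L
  i=25: U-T =  1 → B
  i=26: A-D = 23 → X
  shifts repeat with period 8: LBXKHGER

LBXKHGER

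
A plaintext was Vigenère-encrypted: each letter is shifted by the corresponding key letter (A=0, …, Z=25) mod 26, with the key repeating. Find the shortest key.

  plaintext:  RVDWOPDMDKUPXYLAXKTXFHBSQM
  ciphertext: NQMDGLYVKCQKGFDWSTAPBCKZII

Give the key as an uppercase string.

  i= 0: N-R = 22 → W
  i= 1: Q-V = 21 → V
  i= 2: M-D =  9 → J
  i= 3: D-W =  7 → H
  i= 4: G-O = 18 → S
  i= 5: L-P = 22 → W
  i= 6: Y-D = 21 → V
  i= 7: V-M =  9 → J
  i= 8: K-D =  7 → H
  i= 9: C-K = 18 → S
  i=10: Q-U = 22 → W
  i=11: K-P = 21 → V
  i=12: G-X =  9 → J
  i=13: F-Y =  7 → H
  i=14: D-L = 18 → S
  i=15: W-A = 22 → W
  i=16: S-X = 21 → V
  i=17: T-K =  9 → J
  i=18: A-T =  7 → H
  i=19: P-X = 18 → S
  i=20: B-F = 22 → W
  i=21: C-H = 21 → V
  i=22: K-B =  9 → J
  i=23: Z-S =  7 → H
  i=24: I-Q = 18 → S
  i=25: I-M = 22 → W
  shifts repeat with period 5: WVJHS

WVJHS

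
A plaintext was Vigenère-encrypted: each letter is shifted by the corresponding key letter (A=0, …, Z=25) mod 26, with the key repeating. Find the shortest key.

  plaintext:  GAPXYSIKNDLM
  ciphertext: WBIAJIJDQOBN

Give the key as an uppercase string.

QBTDL

  i= 0: W-G = 16 → Q
  i= 1: B-A =  1 → B
  i= 2: I-P = 19 → T
  i= 3: A-X =  3 → D
  i= 4: J-Y = 11 → L
  i= 5: I-S = 16 → Q
  i= 6: J-I =  1 → B
  i= 7: D-K = 19 → T
  i= 8: Q-N =  3 → D
  i= 9: O-D = 11 → L
  i=10: B-L = 16 → Q
  i=11: N-M =  1 → B
  shifts repeat with period 5: QBTDL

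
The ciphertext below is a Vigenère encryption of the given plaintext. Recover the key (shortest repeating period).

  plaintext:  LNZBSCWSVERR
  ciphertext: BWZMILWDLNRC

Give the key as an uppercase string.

  i= 0: B-L = 16 → Q
  i= 1: W-N =  9 → J
  i= 2: Z-Z =  0 → A
  i= 3: M-B = 11 → L
  i= 4: I-S = 16 → Q
  i= 5: L-C =  9 → J
  i= 6: W-W =  0 → A
  i= 7: D-S = 11 → L
  i= 8: L-V = 16 → Q
  i= 9: N-E =  9 → J
  i=10: R-R =  0 → A
  i=11: C-R = 11 → L
  shifts repeat with period 4: QJAL

QJAL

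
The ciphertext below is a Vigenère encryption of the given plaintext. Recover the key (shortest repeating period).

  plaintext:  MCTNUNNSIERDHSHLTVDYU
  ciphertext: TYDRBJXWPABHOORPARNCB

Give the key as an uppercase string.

HWKE

  i= 0: T-M =  7 → H
  i= 1: Y-C = 22 → W
  i= 2: D-T = 10 → K
  i= 3: R-N =  4 → E
  i= 4: B-U =  7 → H
  i= 5: J-N = 22 → W
  i= 6: X-N = 10 → K
  i= 7: W-S =  4 → E
  i= 8: P-I =  7 → H
  i= 9: A-E = 22 → W
  i=10: B-R = 10 → K
  i=11: H-D =  4 → E
  i=12: O-H =  7 → H
  i=13: O-S = 22 → W
  i=14: R-H = 10 → K
  i=15: P-L =  4 → E
  i=16: A-T =  7 → H
  i=17: R-V = 22 → W
  i=18: N-D = 10 → K
  i=19: C-Y =  4 → E
  i=20: B-U =  7 → H
  shifts repeat with period 4: HWKE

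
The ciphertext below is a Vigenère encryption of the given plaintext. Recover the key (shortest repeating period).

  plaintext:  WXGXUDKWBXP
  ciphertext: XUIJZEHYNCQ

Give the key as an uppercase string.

  i= 0: X-W =  1 → B
  i= 1: U-X = 23 → X
  i= 2: I-G =  2 → C
  i= 3: J-X = 12 → M
  i= 4: Z-U =  5 → F
  i= 5: E-D =  1 → B
  i= 6: H-K = 23 → X
  i= 7: Y-W =  2 → C
  i= 8: N-B = 12 → M
  i= 9: C-X =  5 → F
  i=10: Q-P =  1 → B
  shifts repeat with period 5: BXCMF

BXCMF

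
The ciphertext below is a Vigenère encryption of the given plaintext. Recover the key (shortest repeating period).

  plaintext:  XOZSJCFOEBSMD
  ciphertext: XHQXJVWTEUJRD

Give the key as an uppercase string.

ATRF

  i= 0: X-X =  0 → A
  i= 1: H-O = 19 → T
  i= 2: Q-Z = 17 → R
  i= 3: X-S =  5 → F
  i= 4: J-J =  0 → A
  i= 5: V-C = 19 → T
  i= 6: W-F = 17 → R
  i= 7: T-O =  5 → F
  i= 8: E-E =  0 → A
  i= 9: U-B = 19 → T
  i=10: J-S = 17 → R
  i=11: R-M =  5 → F
  i=12: D-D =  0 → A
  shifts repeat with period 4: ATRF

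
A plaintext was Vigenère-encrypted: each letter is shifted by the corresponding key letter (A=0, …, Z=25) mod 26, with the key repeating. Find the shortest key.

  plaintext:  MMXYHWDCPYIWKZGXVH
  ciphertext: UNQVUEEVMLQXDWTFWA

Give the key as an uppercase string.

IBTXN

  i= 0: U-M =  8 → I
  i= 1: N-M =  1 → B
  i= 2: Q-X = 19 → T
  i= 3: V-Y = 23 → X
  i= 4: U-H = 13 → N
  i= 5: E-W =  8 → I
  i= 6: E-D =  1 → B
  i= 7: V-C = 19 → T
  i= 8: M-P = 23 → X
  i= 9: L-Y = 13 → N
  i=10: Q-I =  8 → I
  i=11: X-W =  1 → B
  i=12: D-K = 19 → T
  i=13: W-Z = 23 → X
  i=14: T-G = 13 → N
  i=15: F-X =  8 → I
  i=16: W-V =  1 → B
  i=17: A-H = 19 → T
  shifts repeat with period 5: IBTXN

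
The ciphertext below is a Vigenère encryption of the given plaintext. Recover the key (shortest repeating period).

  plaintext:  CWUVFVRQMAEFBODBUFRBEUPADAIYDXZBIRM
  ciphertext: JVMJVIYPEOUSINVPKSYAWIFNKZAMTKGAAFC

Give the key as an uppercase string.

  i= 0: J-C =  7 → H
  i= 1: V-W = 25 → Z
  i= 2: M-U = 18 → S
  i= 3: J-V = 14 → O
  i= 4: V-F = 16 → Q
  i= 5: I-V = 13 → N
  i= 6: Y-R =  7 → H
  i= 7: P-Q = 25 → Z
  i= 8: E-M = 18 → S
  i= 9: O-A = 14 → O
  i=10: U-E = 16 → Q
  i=11: S-F = 13 → N
  i=12: I-B =  7 → H
  i=13: N-O = 25 → Z
  i=14: V-D = 18 → S
  i=15: P-B = 14 → O
  i=16: K-U = 16 → Q
  i=17: S-F = 13 → N
  i=18: Y-R =  7 → H
  i=19: A-B = 25 → Z
  i=20: W-E = 18 → S
  i=21: I-U = 14 → O
  i=22: F-P = 16 → Q
  i=23: N-A = 13 → N
  i=24: K-D =  7 → H
  i=25: Z-A = 25 → Z
  i=26: A-I = 18 → S
  i=27: M-Y = 14 → O
  i=28: T-D = 16 → Q
  i=29: K-X = 13 → N
  i=30: G-Z =  7 → H
  i=31: A-B = 25 → Z
  i=32: A-I = 18 → S
  i=33: F-R = 14 → O
  i=34: C-M = 16 → Q
  shifts repeat with period 6: HZSOQN

HZSOQN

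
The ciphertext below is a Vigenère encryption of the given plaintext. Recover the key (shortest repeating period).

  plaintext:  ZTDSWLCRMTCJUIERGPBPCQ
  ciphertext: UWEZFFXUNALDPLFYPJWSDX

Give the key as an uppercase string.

VDBHJU

  i= 0: U-Z = 21 → V
  i= 1: W-T =  3 → D
  i= 2: E-D =  1 → B
  i= 3: Z-S =  7 → H
  i= 4: F-W =  9 → J
  i= 5: F-L = 20 → U
  i= 6: X-C = 21 → V
  i= 7: U-R =  3 → D
  i= 8: N-M =  1 → B
  i= 9: A-T =  7 → H
  i=10: L-C =  9 → J
  i=11: D-J = 20 → U
  i=12: P-U = 21 → V
  i=13: L-I =  3 → D
  i=14: F-E =  1 → B
  i=15: Y-R =  7 → H
  i=16: P-G =  9 → J
  i=17: J-P = 20 → U
  i=18: W-B = 21 → V
  i=19: S-P =  3 → D
  i=20: D-C =  1 → B
  i=21: X-Q =  7 → H
  shifts repeat with period 6: VDBHJU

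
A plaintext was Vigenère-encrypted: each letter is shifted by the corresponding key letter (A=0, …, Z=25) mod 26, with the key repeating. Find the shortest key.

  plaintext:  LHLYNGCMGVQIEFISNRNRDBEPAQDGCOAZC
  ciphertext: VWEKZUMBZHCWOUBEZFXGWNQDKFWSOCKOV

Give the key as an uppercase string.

KPTMMO

  i= 0: V-L = 10 → K
  i= 1: W-H = 15 → P
  i= 2: E-L = 19 → T
  i= 3: K-Y = 12 → M
  i= 4: Z-N = 12 → M
  i= 5: U-G = 14 → O
  i= 6: M-C = 10 → K
  i= 7: B-M = 15 → P
  i= 8: Z-G = 19 → T
  i= 9: H-V = 12 → M
  i=10: C-Q = 12 → M
  i=11: W-I = 14 → O
  i=12: O-E = 10 → K
  i=13: U-F = 15 → P
  i=14: B-I = 19 → T
  i=15: E-S = 12 → M
  i=16: Z-N = 12 → M
  i=17: F-R = 14 → O
  i=18: X-N = 10 → K
  i=19: G-R = 15 → P
  i=20: W-D = 19 → T
  i=21: N-B = 12 → M
  i=22: Q-E = 12 → M
  i=23: D-P = 14 → O
  i=24: K-A = 10 → K
  i=25: F-Q = 15 → P
  i=26: W-D = 19 → T
  i=27: S-G = 12 → M
  i=28: O-C = 12 → M
  i=29: C-O = 14 → O
  i=30: K-A = 10 → K
  i=31: O-Z = 15 → P
  i=32: V-C = 19 → T
  shifts repeat with period 6: KPTMMO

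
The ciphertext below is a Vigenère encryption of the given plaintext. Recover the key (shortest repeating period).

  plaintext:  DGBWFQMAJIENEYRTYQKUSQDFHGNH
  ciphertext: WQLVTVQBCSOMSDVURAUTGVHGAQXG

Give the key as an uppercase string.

TKKZOFEB

  i= 0: W-D = 19 → T
  i= 1: Q-G = 10 → K
  i= 2: L-B = 10 → K
  i= 3: V-W = 25 → Z
  i= 4: T-F = 14 → O
  i= 5: V-Q =  5 → F
  i= 6: Q-M =  4 → E
  i= 7: B-A =  1 → B
  i= 8: C-J = 19 → T
  i= 9: S-I = 10 → K
  i=10: O-E = 10 → K
  i=11: M-N = 25 → Z
  i=12: S-E = 14 → O
  i=13: D-Y =  5 → F
  i=14: V-R =  4 → E
  i=15: U-T =  1 → B
  i=16: R-Y = 19 → T
  i=17: A-Q = 10 → K
  i=18: U-K = 10 → K
  i=19: T-U = 25 → Z
  i=20: G-S = 14 → O
  i=21: V-Q =  5 → F
  i=22: H-D =  4 → E
  i=23: G-F =  1 → B
  i=24: A-H = 19 → T
  i=25: Q-G = 10 → K
  i=26: X-N = 10 → K
  i=27: G-H = 25 → Z
  shifts repeat with period 8: TKKZOFEB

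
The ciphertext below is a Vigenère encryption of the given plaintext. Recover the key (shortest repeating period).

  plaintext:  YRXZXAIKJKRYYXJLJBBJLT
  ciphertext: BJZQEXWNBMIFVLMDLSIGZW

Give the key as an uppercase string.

  i= 0: B-Y =  3 → D
  i= 1: J-R = 18 → S
  i= 2: Z-X =  2 → C
  i= 3: Q-Z = 17 → R
  i= 4: E-X =  7 → H
  i= 5: X-A = 23 → X
  i= 6: W-I = 14 → O
  i= 7: N-K =  3 → D
  i= 8: B-J = 18 → S
  i= 9: M-K =  2 → C
  i=10: I-R = 17 → R
  i=11: F-Y =  7 → H
  i=12: V-Y = 23 → X
  i=13: L-X = 14 → O
  i=14: M-J =  3 → D
  i=15: D-L = 18 → S
  i=16: L-J =  2 → C
  i=17: S-B = 17 → R
  i=18: I-B =  7 → H
  i=19: G-J = 23 → X
  i=20: Z-L = 14 → O
  i=21: W-T =  3 → D
  shifts repeat with period 7: DSCRHXO

DSCRHXO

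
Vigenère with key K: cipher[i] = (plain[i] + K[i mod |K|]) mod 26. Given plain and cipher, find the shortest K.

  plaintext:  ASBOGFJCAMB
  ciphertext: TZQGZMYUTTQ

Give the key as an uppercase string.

THPS

  i= 0: T-A = 19 → T
  i= 1: Z-S =  7 → H
  i= 2: Q-B = 15 → P
  i= 3: G-O = 18 → S
  i= 4: Z-G = 19 → T
  i= 5: M-F =  7 → H
  i= 6: Y-J = 15 → P
  i= 7: U-C = 18 → S
  i= 8: T-A = 19 → T
  i= 9: T-M =  7 → H
  i=10: Q-B = 15 → P
  shifts repeat with period 4: THPS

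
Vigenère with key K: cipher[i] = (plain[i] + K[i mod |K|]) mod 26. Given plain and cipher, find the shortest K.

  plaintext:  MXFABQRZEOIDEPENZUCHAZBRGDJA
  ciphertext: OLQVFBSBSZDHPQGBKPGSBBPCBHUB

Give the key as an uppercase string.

  i= 0: O-M =  2 → C
  i= 1: L-X = 14 → O
  i= 2: Q-F = 11 → L
  i= 3: V-A = 21 → V
  i= 4: F-B =  4 → E
  i= 5: B-Q = 11 → L
  i= 6: S-R =  1 → B
  i= 7: B-Z =  2 → C
  i= 8: S-E = 14 → O
  i= 9: Z-O = 11 → L
  i=10: D-I = 21 → V
  i=11: H-D =  4 → E
  i=12: P-E = 11 → L
  i=13: Q-P =  1 → B
  i=14: G-E =  2 → C
  i=15: B-N = 14 → O
  i=16: K-Z = 11 → L
  i=17: P-U = 21 → V
  i=18: G-C =  4 → E
  i=19: S-H = 11 → L
  i=20: B-A =  1 → B
  i=21: B-Z =  2 → C
  i=22: P-B = 14 → O
  i=23: C-R = 11 → L
  i=24: B-G = 21 → V
  i=25: H-D =  4 → E
  i=26: U-J = 11 → L
  i=27: B-A =  1 → B
  shifts repeat with period 7: COLVELB

COLVELB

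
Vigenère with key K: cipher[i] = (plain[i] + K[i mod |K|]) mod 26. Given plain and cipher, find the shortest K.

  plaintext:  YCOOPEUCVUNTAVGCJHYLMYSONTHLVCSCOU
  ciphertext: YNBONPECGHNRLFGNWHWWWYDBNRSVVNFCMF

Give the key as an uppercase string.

ALNAYLK

  i= 0: Y-Y =  0 → A
  i= 1: N-C = 11 → L
  i= 2: B-O = 13 → N
  i= 3: O-O =  0 → A
  i= 4: N-P = 24 → Y
  i= 5: P-E = 11 → L
  i= 6: E-U = 10 → K
  i= 7: C-C =  0 → A
  i= 8: G-V = 11 → L
  i= 9: H-U = 13 → N
  i=10: N-N =  0 → A
  i=11: R-T = 24 → Y
  i=12: L-A = 11 → L
  i=13: F-V = 10 → K
  i=14: G-G =  0 → A
  i=15: N-C = 11 → L
  i=16: W-J = 13 → N
  i=17: H-H =  0 → A
  i=18: W-Y = 24 → Y
  i=19: W-L = 11 → L
  i=20: W-M = 10 → K
  i=21: Y-Y =  0 → A
  i=22: D-S = 11 → L
  i=23: B-O = 13 → N
  i=24: N-N =  0 → A
  i=25: R-T = 24 → Y
  i=26: S-H = 11 → L
  i=27: V-L = 10 → K
  i=28: V-V =  0 → A
  i=29: N-C = 11 → L
  i=30: F-S = 13 → N
  i=31: C-C =  0 → A
  i=32: M-O = 24 → Y
  i=33: F-U = 11 → L
  shifts repeat with period 7: ALNAYLK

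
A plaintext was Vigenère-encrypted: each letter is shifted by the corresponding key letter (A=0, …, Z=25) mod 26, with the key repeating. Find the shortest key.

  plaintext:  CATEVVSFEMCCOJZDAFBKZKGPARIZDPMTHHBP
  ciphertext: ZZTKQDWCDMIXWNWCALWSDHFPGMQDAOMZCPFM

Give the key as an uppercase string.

  i= 0: Z-C = 23 → X
  i= 1: Z-A = 25 → Z
  i= 2: T-T =  0 → A
  i= 3: K-E =  6 → G
  i= 4: Q-V = 21 → V
  i= 5: D-V =  8 → I
  i= 6: W-S =  4 → E
  i= 7: C-F = 23 → X
  i= 8: D-E = 25 → Z
  i= 9: M-M =  0 → A
  i=10: I-C =  6 → G
  i=11: X-C = 21 → V
  i=12: W-O =  8 → I
  i=13: N-J =  4 → E
  i=14: W-Z = 23 → X
  i=15: C-D = 25 → Z
  i=16: A-A =  0 → A
  i=17: L-F =  6 → G
  i=18: W-B = 21 → V
  i=19: S-K =  8 → I
  i=20: D-Z =  4 → E
  i=21: H-K = 23 → X
  i=22: F-G = 25 → Z
  i=23: P-P =  0 → A
  i=24: G-A =  6 → G
  i=25: M-R = 21 → V
  i=26: Q-I =  8 → I
  i=27: D-Z =  4 → E
  i=28: A-D = 23 → X
  i=29: O-P = 25 → Z
  i=30: M-M =  0 → A
  i=31: Z-T =  6 → G
  i=32: C-H = 21 → V
  i=33: P-H =  8 → I
  i=34: F-B =  4 → E
  i=35: M-P = 23 → X
  shifts repeat with period 7: XZAGVIE

XZAGVIE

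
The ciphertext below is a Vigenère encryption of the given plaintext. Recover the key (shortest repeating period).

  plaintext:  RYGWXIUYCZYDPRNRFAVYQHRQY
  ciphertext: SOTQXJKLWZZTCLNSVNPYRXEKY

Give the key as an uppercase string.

  i= 0: S-R =  1 → B
  i= 1: O-Y = 16 → Q
  i= 2: T-G = 13 → N
  i= 3: Q-W = 20 → U
  i= 4: X-X =  0 → A
  i= 5: J-I =  1 → B
  i= 6: K-U = 16 → Q
  i= 7: L-Y = 13 → N
  i= 8: W-C = 20 → U
  i= 9: Z-Z =  0 → A
  i=10: Z-Y =  1 → B
  i=11: T-D = 16 → Q
  i=12: C-P = 13 → N
  i=13: L-R = 20 → U
  i=14: N-N =  0 → A
  i=15: S-R =  1 → B
  i=16: V-F = 16 → Q
  i=17: N-A = 13 → N
  i=18: P-V = 20 → U
  i=19: Y-Y =  0 → A
  i=20: R-Q =  1 → B
  i=21: X-H = 16 → Q
  i=22: E-R = 13 → N
  i=23: K-Q = 20 → U
  i=24: Y-Y =  0 → A
  shifts repeat with period 5: BQNUA

BQNUA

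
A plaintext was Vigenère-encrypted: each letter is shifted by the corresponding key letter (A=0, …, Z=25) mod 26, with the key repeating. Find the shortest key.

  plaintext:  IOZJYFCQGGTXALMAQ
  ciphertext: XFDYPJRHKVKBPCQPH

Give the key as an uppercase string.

  i= 0: X-I = 15 → P
  i= 1: F-O = 17 → R
  i= 2: D-Z =  4 → E
  i= 3: Y-J = 15 → P
  i= 4: P-Y = 17 → R
  i= 5: J-F =  4 → E
  i= 6: R-C = 15 → P
  i= 7: H-Q = 17 → R
  i= 8: K-G =  4 → E
  i= 9: V-G = 15 → P
  i=10: K-T = 17 → R
  i=11: B-X =  4 → E
  i=12: P-A = 15 → P
  i=13: C-L = 17 → R
  i=14: Q-M =  4 → E
  i=15: P-A = 15 → P
  i=16: H-Q = 17 → R
  shifts repeat with period 3: PRE

PRE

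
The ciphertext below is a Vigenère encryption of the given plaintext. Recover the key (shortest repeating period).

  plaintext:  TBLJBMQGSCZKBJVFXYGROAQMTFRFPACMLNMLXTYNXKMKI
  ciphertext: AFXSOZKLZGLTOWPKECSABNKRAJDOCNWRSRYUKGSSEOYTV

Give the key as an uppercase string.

HEMJNNUF

  i= 0: A-T =  7 → H
  i= 1: F-B =  4 → E
  i= 2: X-L = 12 → M
  i= 3: S-J =  9 → J
  i= 4: O-B = 13 → N
  i= 5: Z-M = 13 → N
  i= 6: K-Q = 20 → U
  i= 7: L-G =  5 → F
  i= 8: Z-S =  7 → H
  i= 9: G-C =  4 → E
  i=10: L-Z = 12 → M
  i=11: T-K =  9 → J
  i=12: O-B = 13 → N
  i=13: W-J = 13 → N
  i=14: P-V = 20 → U
  i=15: K-F =  5 → F
  i=16: E-X =  7 → H
  i=17: C-Y =  4 → E
  i=18: S-G = 12 → M
  i=19: A-R =  9 → J
  i=20: B-O = 13 → N
  i=21: N-A = 13 → N
  i=22: K-Q = 20 → U
  i=23: R-M =  5 → F
  i=24: A-T =  7 → H
  i=25: J-F =  4 → E
  i=26: D-R = 12 → M
  i=27: O-F =  9 → J
  i=28: C-P = 13 → N
  i=29: N-A = 13 → N
  i=30: W-C = 20 → U
  i=31: R-M =  5 → F
  i=32: S-L =  7 → H
  i=33: R-N =  4 → E
  i=34: Y-M = 12 → M
  i=35: U-L =  9 → J
  i=36: K-X = 13 → N
  i=37: G-T = 13 → N
  i=38: S-Y = 20 → U
  i=39: S-N =  5 → F
  i=40: E-X =  7 → H
  i=41: O-K =  4 → E
  i=42: Y-M = 12 → M
  i=43: T-K =  9 → J
  i=44: V-I = 13 → N
  shifts repeat with period 8: HEMJNNUF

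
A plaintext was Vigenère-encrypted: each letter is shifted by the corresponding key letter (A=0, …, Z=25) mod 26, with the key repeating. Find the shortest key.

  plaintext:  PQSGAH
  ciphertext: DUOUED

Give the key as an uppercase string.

  i= 0: D-P = 14 → O
  i= 1: U-Q =  4 → E
  i= 2: O-S = 22 → W
  i= 3: U-G = 14 → O
  i= 4: E-A =  4 → E
  i= 5: D-H = 22 → W
  shifts repeat with period 3: OEW

OEW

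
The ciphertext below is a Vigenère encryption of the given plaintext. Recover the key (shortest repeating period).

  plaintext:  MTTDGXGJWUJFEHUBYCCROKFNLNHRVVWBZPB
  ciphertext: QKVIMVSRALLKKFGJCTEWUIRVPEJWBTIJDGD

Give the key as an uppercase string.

ERCFGYMI

  i= 0: Q-M =  4 → E
  i= 1: K-T = 17 → R
  i= 2: V-T =  2 → C
  i= 3: I-D =  5 → F
  i= 4: M-G =  6 → G
  i= 5: V-X = 24 → Y
  i= 6: S-G = 12 → M
  i= 7: R-J =  8 → I
  i= 8: A-W =  4 → E
  i= 9: L-U = 17 → R
  i=10: L-J =  2 → C
  i=11: K-F =  5 → F
  i=12: K-E =  6 → G
  i=13: F-H = 24 → Y
  i=14: G-U = 12 → M
  i=15: J-B =  8 → I
  i=16: C-Y =  4 → E
  i=17: T-C = 17 → R
  i=18: E-C =  2 → C
  i=19: W-R =  5 → F
  i=20: U-O =  6 → G
  i=21: I-K = 24 → Y
  i=22: R-F = 12 → M
  i=23: V-N =  8 → I
  i=24: P-L =  4 → E
  i=25: E-N = 17 → R
  i=26: J-H =  2 → C
  i=27: W-R =  5 → F
  i=28: B-V =  6 → G
  i=29: T-V = 24 → Y
  i=30: I-W = 12 → M
  i=31: J-B =  8 → I
  i=32: D-Z =  4 → E
  i=33: G-P = 17 → R
  i=34: D-B =  2 → C
  shifts repeat with period 8: ERCFGYMI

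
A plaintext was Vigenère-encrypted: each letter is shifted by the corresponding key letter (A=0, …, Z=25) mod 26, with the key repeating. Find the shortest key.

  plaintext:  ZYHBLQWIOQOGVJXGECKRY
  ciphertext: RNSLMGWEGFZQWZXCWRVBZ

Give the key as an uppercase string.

SPLKBQAW

  i= 0: R-Z = 18 → S
  i= 1: N-Y = 15 → P
  i= 2: S-H = 11 → L
  i= 3: L-B = 10 → K
  i= 4: M-L =  1 → B
  i= 5: G-Q = 16 → Q
  i= 6: W-W =  0 → A
  i= 7: E-I = 22 → W
  i= 8: G-O = 18 → S
  i= 9: F-Q = 15 → P
  i=10: Z-O = 11 → L
  i=11: Q-G = 10 → K
  i=12: W-V =  1 → B
  i=13: Z-J = 16 → Q
  i=14: X-X =  0 → A
  i=15: C-G = 22 → W
  i=16: W-E = 18 → S
  i=17: R-C = 15 → P
  i=18: V-K = 11 → L
  i=19: B-R = 10 → K
  i=20: Z-Y =  1 → B
  shifts repeat with period 8: SPLKBQAW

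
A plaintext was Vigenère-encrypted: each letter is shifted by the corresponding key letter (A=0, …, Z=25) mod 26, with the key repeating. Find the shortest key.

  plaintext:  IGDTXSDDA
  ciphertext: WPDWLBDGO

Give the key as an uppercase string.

OJAD

  i= 0: W-I = 14 → O
  i= 1: P-G =  9 → J
  i= 2: D-D =  0 → A
  i= 3: W-T =  3 → D
  i= 4: L-X = 14 → O
  i= 5: B-S =  9 → J
  i= 6: D-D =  0 → A
  i= 7: G-D =  3 → D
  i= 8: O-A = 14 → O
  shifts repeat with period 4: OJAD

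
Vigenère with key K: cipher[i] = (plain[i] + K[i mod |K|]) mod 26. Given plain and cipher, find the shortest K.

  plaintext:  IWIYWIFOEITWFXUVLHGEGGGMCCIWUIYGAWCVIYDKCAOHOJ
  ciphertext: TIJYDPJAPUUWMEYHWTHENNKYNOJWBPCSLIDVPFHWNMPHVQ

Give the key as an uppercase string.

LMBAHHEM

  i= 0: T-I = 11 → L
  i= 1: I-W = 12 → M
  i= 2: J-I =  1 → B
  i= 3: Y-Y =  0 → A
  i= 4: D-W =  7 → H
  i= 5: P-I =  7 → H
  i= 6: J-F =  4 → E
  i= 7: A-O = 12 → M
  i= 8: P-E = 11 → L
  i= 9: U-I = 12 → M
  i=10: U-T =  1 → B
  i=11: W-W =  0 → A
  i=12: M-F =  7 → H
  i=13: E-X =  7 → H
  i=14: Y-U =  4 → E
  i=15: H-V = 12 → M
  i=16: W-L = 11 → L
  i=17: T-H = 12 → M
  i=18: H-G =  1 → B
  i=19: E-E =  0 → A
  i=20: N-G =  7 → H
  i=21: N-G =  7 → H
  i=22: K-G =  4 → E
  i=23: Y-M = 12 → M
  i=24: N-C = 11 → L
  i=25: O-C = 12 → M
  i=26: J-I =  1 → B
  i=27: W-W =  0 → A
  i=28: B-U =  7 → H
  i=29: P-I =  7 → H
  i=30: C-Y =  4 → E
  i=31: S-G = 12 → M
  i=32: L-A = 11 → L
  i=33: I-W = 12 → M
  i=34: D-C =  1 → B
  i=35: V-V =  0 → A
  i=36: P-I =  7 → H
  i=37: F-Y =  7 → H
  i=38: H-D =  4 → E
  i=39: W-K = 12 → M
  i=40: N-C = 11 → L
  i=41: M-A = 12 → M
  i=42: P-O =  1 → B
  i=43: H-H =  0 → A
  i=44: V-O =  7 → H
  i=45: Q-J =  7 → H
  shifts repeat with period 8: LMBAHHEM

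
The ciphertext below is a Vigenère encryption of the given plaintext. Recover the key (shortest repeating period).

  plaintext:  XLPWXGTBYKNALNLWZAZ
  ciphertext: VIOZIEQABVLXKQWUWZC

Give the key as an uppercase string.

  i= 0: V-X = 24 → Y
  i= 1: I-L = 23 → X
  i= 2: O-P = 25 → Z
  i= 3: Z-W =  3 → D
  i= 4: I-X = 11 → L
  i= 5: E-G = 24 → Y
  i= 6: Q-T = 23 → X
  i= 7: A-B = 25 → Z
  i= 8: B-Y =  3 → D
  i= 9: V-K = 11 → L
  i=10: L-N = 24 → Y
  i=11: X-A = 23 → X
  i=12: K-L = 25 → Z
  i=13: Q-N =  3 → D
  i=14: W-L = 11 → L
  i=15: U-W = 24 → Y
  i=16: W-Z = 23 → X
  i=17: Z-A = 25 → Z
  i=18: C-Z =  3 → D
  shifts repeat with period 5: YXZDL

YXZDL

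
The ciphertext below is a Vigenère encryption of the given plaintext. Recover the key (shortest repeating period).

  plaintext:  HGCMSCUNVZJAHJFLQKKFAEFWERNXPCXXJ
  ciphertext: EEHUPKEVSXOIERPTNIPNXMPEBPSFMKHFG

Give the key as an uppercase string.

  i= 0: E-H = 23 → X
  i= 1: E-G = 24 → Y
  i= 2: H-C =  5 → F
  i= 3: U-M =  8 → I
  i= 4: P-S = 23 → X
  i= 5: K-C =  8 → I
  i= 6: E-U = 10 → K
  i= 7: V-N =  8 → I
  i= 8: S-V = 23 → X
  i= 9: X-Z = 24 → Y
  i=10: O-J =  5 → F
  i=11: I-A =  8 → I
  i=12: E-H = 23 → X
  i=13: R-J =  8 → I
  i=14: P-F = 10 → K
  i=15: T-L =  8 → I
  i=16: N-Q = 23 → X
  i=17: I-K = 24 → Y
  i=18: P-K =  5 → F
  i=19: N-F =  8 → I
  i=20: X-A = 23 → X
  i=21: M-E =  8 → I
  i=22: P-F = 10 → K
  i=23: E-W =  8 → I
  i=24: B-E = 23 → X
  i=25: P-R = 24 → Y
  i=26: S-N =  5 → F
  i=27: F-X =  8 → I
  i=28: M-P = 23 → X
  i=29: K-C =  8 → I
  i=30: H-X = 10 → K
  i=31: F-X =  8 → I
  i=32: G-J = 23 → X
  shifts repeat with period 8: XYFIXIKI

XYFIXIKI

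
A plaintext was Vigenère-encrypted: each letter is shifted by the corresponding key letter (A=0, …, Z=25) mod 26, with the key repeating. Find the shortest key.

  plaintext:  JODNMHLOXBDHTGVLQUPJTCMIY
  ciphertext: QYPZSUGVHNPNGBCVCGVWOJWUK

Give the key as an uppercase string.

  i= 0: Q-J =  7 → H
  i= 1: Y-O = 10 → K
  i= 2: P-D = 12 → M
  i= 3: Z-N = 12 → M
  i= 4: S-M =  6 → G
  i= 5: U-H = 13 → N
  i= 6: G-L = 21 → V
  i= 7: V-O =  7 → H
  i= 8: H-X = 10 → K
  i= 9: N-B = 12 → M
  i=10: P-D = 12 → M
  i=11: N-H =  6 → G
  i=12: G-T = 13 → N
  i=13: B-G = 21 → V
  i=14: C-V =  7 → H
  i=15: V-L = 10 → K
  i=16: C-Q = 12 → M
  i=17: G-U = 12 → M
  i=18: V-P =  6 → G
  i=19: W-J = 13 → N
  i=20: O-T = 21 → V
  i=21: J-C =  7 → H
  i=22: W-M = 10 → K
  i=23: U-I = 12 → M
  i=24: K-Y = 12 → M
  shifts repeat with period 7: HKMMGNV

HKMMGNV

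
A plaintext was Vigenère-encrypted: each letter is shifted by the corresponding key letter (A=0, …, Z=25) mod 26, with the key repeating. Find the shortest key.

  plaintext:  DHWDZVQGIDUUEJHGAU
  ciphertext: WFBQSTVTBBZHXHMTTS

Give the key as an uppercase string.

  i= 0: W-D = 19 → T
  i= 1: F-H = 24 → Y
  i= 2: B-W =  5 → F
  i= 3: Q-D = 13 → N
  i= 4: S-Z = 19 → T
  i= 5: T-V = 24 → Y
  i= 6: V-Q =  5 → F
  i= 7: T-G = 13 → N
  i= 8: B-I = 19 → T
  i= 9: B-D = 24 → Y
  i=10: Z-U =  5 → F
  i=11: H-U = 13 → N
  i=12: X-E = 19 → T
  i=13: H-J = 24 → Y
  i=14: M-H =  5 → F
  i=15: T-G = 13 → N
  i=16: T-A = 19 → T
  i=17: S-U = 24 → Y
  shifts repeat with period 4: TYFN

TYFN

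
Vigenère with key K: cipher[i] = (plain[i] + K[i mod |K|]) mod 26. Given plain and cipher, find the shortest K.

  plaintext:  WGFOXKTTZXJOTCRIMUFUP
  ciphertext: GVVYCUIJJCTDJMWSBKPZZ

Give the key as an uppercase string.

KPQKF

  i= 0: G-W = 10 → K
  i= 1: V-G = 15 → P
  i= 2: V-F = 16 → Q
  i= 3: Y-O = 10 → K
  i= 4: C-X =  5 → F
  i= 5: U-K = 10 → K
  i= 6: I-T = 15 → P
  i= 7: J-T = 16 → Q
  i= 8: J-Z = 10 → K
  i= 9: C-X =  5 → F
  i=10: T-J = 10 → K
  i=11: D-O = 15 → P
  i=12: J-T = 16 → Q
  i=13: M-C = 10 → K
  i=14: W-R =  5 → F
  i=15: S-I = 10 → K
  i=16: B-M = 15 → P
  i=17: K-U = 16 → Q
  i=18: P-F = 10 → K
  i=19: Z-U =  5 → F
  i=20: Z-P = 10 → K
  shifts repeat with period 5: KPQKF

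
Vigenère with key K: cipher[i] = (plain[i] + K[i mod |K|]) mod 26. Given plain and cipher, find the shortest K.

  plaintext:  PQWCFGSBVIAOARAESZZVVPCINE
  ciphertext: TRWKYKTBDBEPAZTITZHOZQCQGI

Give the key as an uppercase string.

EBAIT

  i= 0: T-P =  4 → E
  i= 1: R-Q =  1 → B
  i= 2: W-W =  0 → A
  i= 3: K-C =  8 → I
  i= 4: Y-F = 19 → T
  i= 5: K-G =  4 → E
  i= 6: T-S =  1 → B
  i= 7: B-B =  0 → A
  i= 8: D-V =  8 → I
  i= 9: B-I = 19 → T
  i=10: E-A =  4 → E
  i=11: P-O =  1 → B
  i=12: A-A =  0 → A
  i=13: Z-R =  8 → I
  i=14: T-A = 19 → T
  i=15: I-E =  4 → E
  i=16: T-S =  1 → B
  i=17: Z-Z =  0 → A
  i=18: H-Z =  8 → I
  i=19: O-V = 19 → T
  i=20: Z-V =  4 → E
  i=21: Q-P =  1 → B
  i=22: C-C =  0 → A
  i=23: Q-I =  8 → I
  i=24: G-N = 19 → T
  i=25: I-E =  4 → E
  shifts repeat with period 5: EBAIT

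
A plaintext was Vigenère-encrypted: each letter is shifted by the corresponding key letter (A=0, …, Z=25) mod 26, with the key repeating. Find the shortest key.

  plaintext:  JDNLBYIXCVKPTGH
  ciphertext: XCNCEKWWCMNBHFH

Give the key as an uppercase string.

OZARDM

  i= 0: X-J = 14 → O
  i= 1: C-D = 25 → Z
  i= 2: N-N =  0 → A
  i= 3: C-L = 17 → R
  i= 4: E-B =  3 → D
  i= 5: K-Y = 12 → M
  i= 6: W-I = 14 → O
  i= 7: W-X = 25 → Z
  i= 8: C-C =  0 → A
  i= 9: M-V = 17 → R
  i=10: N-K =  3 → D
  i=11: B-P = 12 → M
  i=12: H-T = 14 → O
  i=13: F-G = 25 → Z
  i=14: H-H =  0 → A
  shifts repeat with period 6: OZARDM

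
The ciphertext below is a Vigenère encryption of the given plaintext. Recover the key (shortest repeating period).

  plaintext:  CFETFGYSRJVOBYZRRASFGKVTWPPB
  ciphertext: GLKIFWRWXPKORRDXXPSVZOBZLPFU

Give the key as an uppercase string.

EGGPAQT

  i= 0: G-C =  4 → E
  i= 1: L-F =  6 → G
  i= 2: K-E =  6 → G
  i= 3: I-T = 15 → P
  i= 4: F-F =  0 → A
  i= 5: W-G = 16 → Q
  i= 6: R-Y = 19 → T
  i= 7: W-S =  4 → E
  i= 8: X-R =  6 → G
  i= 9: P-J =  6 → G
  i=10: K-V = 15 → P
  i=11: O-O =  0 → A
  i=12: R-B = 16 → Q
  i=13: R-Y = 19 → T
  i=14: D-Z =  4 → E
  i=15: X-R =  6 → G
  i=16: X-R =  6 → G
  i=17: P-A = 15 → P
  i=18: S-S =  0 → A
  i=19: V-F = 16 → Q
  i=20: Z-G = 19 → T
  i=21: O-K =  4 → E
  i=22: B-V =  6 → G
  i=23: Z-T =  6 → G
  i=24: L-W = 15 → P
  i=25: P-P =  0 → A
  i=26: F-P = 16 → Q
  i=27: U-B = 19 → T
  shifts repeat with period 7: EGGPAQT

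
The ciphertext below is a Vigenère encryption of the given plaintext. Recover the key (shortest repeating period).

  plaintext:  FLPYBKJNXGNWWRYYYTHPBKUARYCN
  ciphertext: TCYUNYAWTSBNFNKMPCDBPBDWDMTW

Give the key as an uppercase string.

ORJWM

  i= 0: T-F = 14 → O
  i= 1: C-L = 17 → R
  i= 2: Y-P =  9 → J
  i= 3: U-Y = 22 → W
  i= 4: N-B = 12 → M
  i= 5: Y-K = 14 → O
  i= 6: A-J = 17 → R
  i= 7: W-N =  9 → J
  i= 8: T-X = 22 → W
  i= 9: S-G = 12 → M
  i=10: B-N = 14 → O
  i=11: N-W = 17 → R
  i=12: F-W =  9 → J
  i=13: N-R = 22 → W
  i=14: K-Y = 12 → M
  i=15: M-Y = 14 → O
  i=16: P-Y = 17 → R
  i=17: C-T =  9 → J
  i=18: D-H = 22 → W
  i=19: B-P = 12 → M
  i=20: P-B = 14 → O
  i=21: B-K = 17 → R
  i=22: D-U =  9 → J
  i=23: W-A = 22 → W
  i=24: D-R = 12 → M
  i=25: M-Y = 14 → O
  i=26: T-C = 17 → R
  i=27: W-N =  9 → J
  shifts repeat with period 5: ORJWM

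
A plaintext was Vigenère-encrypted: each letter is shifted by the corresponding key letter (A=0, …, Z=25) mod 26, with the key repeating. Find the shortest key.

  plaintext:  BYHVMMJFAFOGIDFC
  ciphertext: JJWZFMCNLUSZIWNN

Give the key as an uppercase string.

  i= 0: J-B =  8 → I
  i= 1: J-Y = 11 → L
  i= 2: W-H = 15 → P
  i= 3: Z-V =  4 → E
  i= 4: F-M = 19 → T
  i= 5: M-M =  0 → A
  i= 6: C-J = 19 → T
  i= 7: N-F =  8 → I
  i= 8: L-A = 11 → L
  i= 9: U-F = 15 → P
  i=10: S-O =  4 → E
  i=11: Z-G = 19 → T
  i=12: I-I =  0 → A
  i=13: W-D = 19 → T
  i=14: N-F =  8 → I
  i=15: N-C = 11 → L
  shifts repeat with period 7: ILPETAT

ILPETAT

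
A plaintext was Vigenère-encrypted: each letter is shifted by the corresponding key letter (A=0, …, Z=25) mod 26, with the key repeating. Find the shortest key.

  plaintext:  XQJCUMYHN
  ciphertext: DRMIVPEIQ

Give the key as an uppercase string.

  i= 0: D-X =  6 → G
  i= 1: R-Q =  1 → B
  i= 2: M-J =  3 → D
  i= 3: I-C =  6 → G
  i= 4: V-U =  1 → B
  i= 5: P-M =  3 → D
  i= 6: E-Y =  6 → G
  i= 7: I-H =  1 → B
  i= 8: Q-N =  3 → D
  shifts repeat with period 3: GBD

GBD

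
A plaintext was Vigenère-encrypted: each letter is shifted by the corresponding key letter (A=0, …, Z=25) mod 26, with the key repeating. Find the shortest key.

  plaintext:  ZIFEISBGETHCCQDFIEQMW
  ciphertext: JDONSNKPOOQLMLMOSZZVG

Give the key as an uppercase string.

KVJJ

  i= 0: J-Z = 10 → K
  i= 1: D-I = 21 → V
  i= 2: O-F =  9 → J
  i= 3: N-E =  9 → J
  i= 4: S-I = 10 → K
  i= 5: N-S = 21 → V
  i= 6: K-B =  9 → J
  i= 7: P-G =  9 → J
  i= 8: O-E = 10 → K
  i= 9: O-T = 21 → V
  i=10: Q-H =  9 → J
  i=11: L-C =  9 → J
  i=12: M-C = 10 → K
  i=13: L-Q = 21 → V
  i=14: M-D =  9 → J
  i=15: O-F =  9 → J
  i=16: S-I = 10 → K
  i=17: Z-E = 21 → V
  i=18: Z-Q =  9 → J
  i=19: V-M =  9 → J
  i=20: G-W = 10 → K
  shifts repeat with period 4: KVJJ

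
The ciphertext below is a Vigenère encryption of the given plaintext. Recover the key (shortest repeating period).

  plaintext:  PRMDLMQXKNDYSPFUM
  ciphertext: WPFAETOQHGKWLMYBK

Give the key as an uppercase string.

HYTXT

  i= 0: W-P =  7 → H
  i= 1: P-R = 24 → Y
  i= 2: F-M = 19 → T
  i= 3: A-D = 23 → X
  i= 4: E-L = 19 → T
  i= 5: T-M =  7 → H
  i= 6: O-Q = 24 → Y
  i= 7: Q-X = 19 → T
  i= 8: H-K = 23 → X
  i= 9: G-N = 19 → T
  i=10: K-D =  7 → H
  i=11: W-Y = 24 → Y
  i=12: L-S = 19 → T
  i=13: M-P = 23 → X
  i=14: Y-F = 19 → T
  i=15: B-U =  7 → H
  i=16: K-M = 24 → Y
  shifts repeat with period 5: HYTXT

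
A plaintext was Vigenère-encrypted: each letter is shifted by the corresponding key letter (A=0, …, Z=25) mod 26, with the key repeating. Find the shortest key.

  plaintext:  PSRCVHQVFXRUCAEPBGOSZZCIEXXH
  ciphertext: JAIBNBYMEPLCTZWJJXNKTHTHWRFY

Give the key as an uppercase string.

  i= 0: J-P = 20 → U
  i= 1: A-S =  8 → I
  i= 2: I-R = 17 → R
  i= 3: B-C = 25 → Z
  i= 4: N-V = 18 → S
  i= 5: B-H = 20 → U
  i= 6: Y-Q =  8 → I
  i= 7: M-V = 17 → R
  i= 8: E-F = 25 → Z
  i= 9: P-X = 18 → S
  i=10: L-R = 20 → U
  i=11: C-U =  8 → I
  i=12: T-C = 17 → R
  i=13: Z-A = 25 → Z
  i=14: W-E = 18 → S
  i=15: J-P = 20 → U
  i=16: J-B =  8 → I
  i=17: X-G = 17 → R
  i=18: N-O = 25 → Z
  i=19: K-S = 18 → S
  i=20: T-Z = 20 → U
  i=21: H-Z =  8 → I
  i=22: T-C = 17 → R
  i=23: H-I = 25 → Z
  i=24: W-E = 18 → S
  i=25: R-X = 20 → U
  i=26: F-X =  8 → I
  i=27: Y-H = 17 → R
  shifts repeat with period 5: UIRZS

UIRZS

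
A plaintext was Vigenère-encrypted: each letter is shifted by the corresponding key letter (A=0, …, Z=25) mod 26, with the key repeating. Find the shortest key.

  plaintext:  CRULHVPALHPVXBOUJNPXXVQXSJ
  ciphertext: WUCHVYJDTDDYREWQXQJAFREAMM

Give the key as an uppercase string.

UDIWOD

  i= 0: W-C = 20 → U
  i= 1: U-R =  3 → D
  i= 2: C-U =  8 → I
  i= 3: H-L = 22 → W
  i= 4: V-H = 14 → O
  i= 5: Y-V =  3 → D
  i= 6: J-P = 20 → U
  i= 7: D-A =  3 → D
  i= 8: T-L =  8 → I
  i= 9: D-H = 22 → W
  i=10: D-P = 14 → O
  i=11: Y-V =  3 → D
  i=12: R-X = 20 → U
  i=13: E-B =  3 → D
  i=14: W-O =  8 → I
  i=15: Q-U = 22 → W
  i=16: X-J = 14 → O
  i=17: Q-N =  3 → D
  i=18: J-P = 20 → U
  i=19: A-X =  3 → D
  i=20: F-X =  8 → I
  i=21: R-V = 22 → W
  i=22: E-Q = 14 → O
  i=23: A-X =  3 → D
  i=24: M-S = 20 → U
  i=25: M-J =  3 → D
  shifts repeat with period 6: UDIWOD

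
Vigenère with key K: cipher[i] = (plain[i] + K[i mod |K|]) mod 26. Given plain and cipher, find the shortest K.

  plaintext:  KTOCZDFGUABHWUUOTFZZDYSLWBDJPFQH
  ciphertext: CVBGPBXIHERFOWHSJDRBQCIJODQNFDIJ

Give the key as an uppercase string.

SCNEQY

  i= 0: C-K = 18 → S
  i= 1: V-T =  2 → C
  i= 2: B-O = 13 → N
  i= 3: G-C =  4 → E
  i= 4: P-Z = 16 → Q
  i= 5: B-D = 24 → Y
  i= 6: X-F = 18 → S
  i= 7: I-G =  2 → C
  i= 8: H-U = 13 → N
  i= 9: E-A =  4 → E
  i=10: R-B = 16 → Q
  i=11: F-H = 24 → Y
  i=12: O-W = 18 → S
  i=13: W-U =  2 → C
  i=14: H-U = 13 → N
  i=15: S-O =  4 → E
  i=16: J-T = 16 → Q
  i=17: D-F = 24 → Y
  i=18: R-Z = 18 → S
  i=19: B-Z =  2 → C
  i=20: Q-D = 13 → N
  i=21: C-Y =  4 → E
  i=22: I-S = 16 → Q
  i=23: J-L = 24 → Y
  i=24: O-W = 18 → S
  i=25: D-B =  2 → C
  i=26: Q-D = 13 → N
  i=27: N-J =  4 → E
  i=28: F-P = 16 → Q
  i=29: D-F = 24 → Y
  i=30: I-Q = 18 → S
  i=31: J-H =  2 → C
  shifts repeat with period 6: SCNEQY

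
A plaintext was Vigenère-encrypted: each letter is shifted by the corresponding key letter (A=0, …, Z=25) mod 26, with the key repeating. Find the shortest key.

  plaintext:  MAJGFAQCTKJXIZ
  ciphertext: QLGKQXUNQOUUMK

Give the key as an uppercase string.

ELX

  i= 0: Q-M =  4 → E
  i= 1: L-A = 11 → L
  i= 2: G-J = 23 → X
  i= 3: K-G =  4 → E
  i= 4: Q-F = 11 → L
  i= 5: X-A = 23 → X
  i= 6: U-Q =  4 → E
  i= 7: N-C = 11 → L
  i= 8: Q-T = 23 → X
  i= 9: O-K =  4 → E
  i=10: U-J = 11 → L
  i=11: U-X = 23 → X
  i=12: M-I =  4 → E
  i=13: K-Z = 11 → L
  shifts repeat with period 3: ELX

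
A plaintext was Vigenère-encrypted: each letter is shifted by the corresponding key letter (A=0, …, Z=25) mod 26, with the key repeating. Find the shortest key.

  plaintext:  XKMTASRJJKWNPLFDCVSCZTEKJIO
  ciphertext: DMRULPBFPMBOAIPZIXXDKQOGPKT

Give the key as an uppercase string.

GCFBLXKW

  i= 0: D-X =  6 → G
  i= 1: M-K =  2 → C
  i= 2: R-M =  5 → F
  i= 3: U-T =  1 → B
  i= 4: L-A = 11 → L
  i= 5: P-S = 23 → X
  i= 6: B-R = 10 → K
  i= 7: F-J = 22 → W
  i= 8: P-J =  6 → G
  i= 9: M-K =  2 → C
  i=10: B-W =  5 → F
  i=11: O-N =  1 → B
  i=12: A-P = 11 → L
  i=13: I-L = 23 → X
  i=14: P-F = 10 → K
  i=15: Z-D = 22 → W
  i=16: I-C =  6 → G
  i=17: X-V =  2 → C
  i=18: X-S =  5 → F
  i=19: D-C =  1 → B
  i=20: K-Z = 11 → L
  i=21: Q-T = 23 → X
  i=22: O-E = 10 → K
  i=23: G-K = 22 → W
  i=24: P-J =  6 → G
  i=25: K-I =  2 → C
  i=26: T-O =  5 → F
  shifts repeat with period 8: GCFBLXKW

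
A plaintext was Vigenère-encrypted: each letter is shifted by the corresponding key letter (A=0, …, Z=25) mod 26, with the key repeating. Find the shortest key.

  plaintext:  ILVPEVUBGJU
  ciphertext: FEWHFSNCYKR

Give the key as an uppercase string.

  i= 0: F-I = 23 → X
  i= 1: E-L = 19 → T
  i= 2: W-V =  1 → B
  i= 3: H-P = 18 → S
  i= 4: F-E =  1 → B
  i= 5: S-V = 23 → X
  i= 6: N-U = 19 → T
  i= 7: C-B =  1 → B
  i= 8: Y-G = 18 → S
  i= 9: K-J =  1 → B
  i=10: R-U = 23 → X
  shifts repeat with period 5: XTBSB

XTBSB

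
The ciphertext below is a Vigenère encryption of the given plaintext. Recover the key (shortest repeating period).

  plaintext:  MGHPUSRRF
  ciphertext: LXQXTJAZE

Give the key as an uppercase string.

ZRJI

  i= 0: L-M = 25 → Z
  i= 1: X-G = 17 → R
  i= 2: Q-H =  9 → J
  i= 3: X-P =  8 → I
  i= 4: T-U = 25 → Z
  i= 5: J-S = 17 → R
  i= 6: A-R =  9 → J
  i= 7: Z-R =  8 → I
  i= 8: E-F = 25 → Z
  shifts repeat with period 4: ZRJI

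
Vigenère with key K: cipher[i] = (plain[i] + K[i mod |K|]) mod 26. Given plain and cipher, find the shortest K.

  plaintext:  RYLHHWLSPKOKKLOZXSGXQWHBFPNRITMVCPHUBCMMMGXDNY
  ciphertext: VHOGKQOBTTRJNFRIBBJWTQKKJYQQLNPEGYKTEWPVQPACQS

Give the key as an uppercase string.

  i= 0: V-R =  4 → E
  i= 1: H-Y =  9 → J
  i= 2: O-L =  3 → D
  i= 3: G-H = 25 → Z
  i= 4: K-H =  3 → D
  i= 5: Q-W = 20 → U
  i= 6: O-L =  3 → D
  i= 7: B-S =  9 → J
  i= 8: T-P =  4 → E
  i= 9: T-K =  9 → J
  i=10: R-O =  3 → D
  i=11: J-K = 25 → Z
  i=12: N-K =  3 → D
  i=13: F-L = 20 → U
  i=14: R-O =  3 → D
  i=15: I-Z =  9 → J
  i=16: B-X =  4 → E
  i=17: B-S =  9 → J
  i=18: J-G =  3 → D
  i=19: W-X = 25 → Z
  i=20: T-Q =  3 → D
  i=21: Q-W = 20 → U
  i=22: K-H =  3 → D
  i=23: K-B =  9 → J
  i=24: J-F =  4 → E
  i=25: Y-P =  9 → J
  i=26: Q-N =  3 → D
  i=27: Q-R = 25 → Z
  i=28: L-I =  3 → D
  i=29: N-T = 20 → U
  i=30: P-M =  3 → D
  i=31: E-V =  9 → J
  i=32: G-C =  4 → E
  i=33: Y-P =  9 → J
  i=34: K-H =  3 → D
  i=35: T-U = 25 → Z
  i=36: E-B =  3 → D
  i=37: W-C = 20 → U
  i=38: P-M =  3 → D
  i=39: V-M =  9 → J
  i=40: Q-M =  4 → E
  i=41: P-G =  9 → J
  i=42: A-X =  3 → D
  i=43: C-D = 25 → Z
  i=44: Q-N =  3 → D
  i=45: S-Y = 20 → U
  shifts repeat with period 8: EJDZDUDJ

EJDZDUDJ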